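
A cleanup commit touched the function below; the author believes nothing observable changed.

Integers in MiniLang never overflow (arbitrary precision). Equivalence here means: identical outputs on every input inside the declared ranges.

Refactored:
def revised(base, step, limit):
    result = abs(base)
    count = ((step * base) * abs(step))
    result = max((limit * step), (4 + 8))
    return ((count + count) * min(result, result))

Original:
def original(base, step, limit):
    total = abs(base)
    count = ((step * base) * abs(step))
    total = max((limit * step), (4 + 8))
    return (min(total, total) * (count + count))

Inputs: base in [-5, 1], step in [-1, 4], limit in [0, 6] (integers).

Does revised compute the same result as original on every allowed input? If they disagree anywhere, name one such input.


This is a faithful refactor — local variable names differ, but the computed results match everywhere.
Spot check at base=-5, step=1, limit=0 — original: total = 5; count = -5; total = 12; return -120. revised: result = 5; count = -5; result = 12; return -120. Both give -120.
Checked all 294 inputs in the declared domain: the outputs agree on every one.
verdict: equivalent


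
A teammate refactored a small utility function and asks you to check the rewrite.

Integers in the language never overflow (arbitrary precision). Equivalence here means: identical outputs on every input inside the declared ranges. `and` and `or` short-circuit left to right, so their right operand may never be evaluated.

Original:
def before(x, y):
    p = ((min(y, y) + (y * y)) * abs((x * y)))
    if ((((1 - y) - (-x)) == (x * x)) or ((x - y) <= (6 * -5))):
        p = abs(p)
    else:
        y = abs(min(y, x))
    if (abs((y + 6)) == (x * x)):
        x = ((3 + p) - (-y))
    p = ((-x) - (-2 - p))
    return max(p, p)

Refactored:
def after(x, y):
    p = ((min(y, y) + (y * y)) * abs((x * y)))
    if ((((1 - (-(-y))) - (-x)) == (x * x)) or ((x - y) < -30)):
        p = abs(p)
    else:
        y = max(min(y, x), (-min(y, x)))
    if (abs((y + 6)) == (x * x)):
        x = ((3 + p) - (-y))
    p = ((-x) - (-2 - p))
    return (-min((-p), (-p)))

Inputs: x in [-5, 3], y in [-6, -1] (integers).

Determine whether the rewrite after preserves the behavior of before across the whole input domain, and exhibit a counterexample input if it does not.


The suspicious-looking change has no observable effect anywhere in the declared ranges.
Spot check at x=-3, y=-4 — before: p becomes 144; next ((((1 - y) - (-x)) == (x * x)) or ((x - y) <= (6 * -5))) evaluates to false; next y becomes 4; next (abs((y + 6)) == (x * x)) evaluates to false; next p becomes 149; next final value 149. after: p becomes 144; next ((((1 - (-(-y))) - (-x)) == (x * x)) or ((x - y) < -30)) evaluates to false; next y becomes 4; next (abs((y + 6)) == (x * x)) evaluates to false; next p becomes 149; next final value 149. Both give 149.
Sweeping the whole domain (54 inputs) finds no disagreement.
verdict: equivalent


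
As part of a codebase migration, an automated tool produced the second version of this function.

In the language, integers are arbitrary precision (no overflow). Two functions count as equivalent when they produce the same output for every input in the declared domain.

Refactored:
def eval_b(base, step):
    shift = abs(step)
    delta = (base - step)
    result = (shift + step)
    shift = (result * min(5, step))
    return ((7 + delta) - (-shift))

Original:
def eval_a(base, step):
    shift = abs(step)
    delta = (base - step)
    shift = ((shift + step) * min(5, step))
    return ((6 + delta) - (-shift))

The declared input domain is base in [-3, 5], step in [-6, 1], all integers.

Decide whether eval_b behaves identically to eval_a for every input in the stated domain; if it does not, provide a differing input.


There is a counterexample at base=-3, step=-6: 9 on one side, 10 on the other.
eval_a: shift = 6; delta = 3; shift = 0; return 9
eval_b: shift = 6; delta = 3; result = 0; shift = 0; return 10
verdict: not equivalent; witness: base=-3, step=-6


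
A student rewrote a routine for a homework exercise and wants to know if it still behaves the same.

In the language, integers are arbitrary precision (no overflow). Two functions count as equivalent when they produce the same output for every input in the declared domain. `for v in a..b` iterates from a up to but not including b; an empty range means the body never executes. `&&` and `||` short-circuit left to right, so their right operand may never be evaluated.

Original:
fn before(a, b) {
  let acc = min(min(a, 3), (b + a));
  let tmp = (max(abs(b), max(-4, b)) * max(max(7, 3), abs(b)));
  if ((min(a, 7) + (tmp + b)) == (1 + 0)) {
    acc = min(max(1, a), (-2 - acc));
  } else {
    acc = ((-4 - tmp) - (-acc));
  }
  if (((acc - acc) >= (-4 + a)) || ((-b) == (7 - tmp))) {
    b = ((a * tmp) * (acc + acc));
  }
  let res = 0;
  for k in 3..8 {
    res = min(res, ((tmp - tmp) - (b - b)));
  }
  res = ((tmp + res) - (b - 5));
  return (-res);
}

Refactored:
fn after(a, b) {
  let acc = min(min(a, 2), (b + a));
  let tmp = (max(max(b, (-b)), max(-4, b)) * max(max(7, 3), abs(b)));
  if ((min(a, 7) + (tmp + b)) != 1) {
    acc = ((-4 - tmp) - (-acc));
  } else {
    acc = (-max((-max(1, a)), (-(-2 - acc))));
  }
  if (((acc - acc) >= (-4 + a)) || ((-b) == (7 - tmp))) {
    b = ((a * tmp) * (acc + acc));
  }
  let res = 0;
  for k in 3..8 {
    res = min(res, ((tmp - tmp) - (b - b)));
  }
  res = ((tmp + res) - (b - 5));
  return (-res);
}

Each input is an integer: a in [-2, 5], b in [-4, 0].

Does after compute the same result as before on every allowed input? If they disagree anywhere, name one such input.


Consider the input a=4, b=-1.
before: acc=3, then tmp=7, then ((min(a, 7) + (tmp + b)) == (1 + 0)) is false, then acc=-8, then (((acc - acc) >= (-4 + a)) || ((-b) == (7 - tmp))) is true, then b=-448, then res=0, then (k=3), then res=0, then (k=4), then res=0, then (k=5), then res=0, then (k=6), then res=0, then (k=7), then res=0, then res=460, then returns -460
after: acc=2, then tmp=7, then ((min(a, 7) + (tmp + b)) != 1) is true, then acc=-9, then (((acc - acc) >= (-4 + a)) || ((-b) == (7 - tmp))) is true, then b=-504, then res=0, then (k=3), then res=0, then (k=4), then res=0, then (k=5), then res=0, then (k=6), then res=0, then (k=7), then res=0, then res=516, then returns -516
-460 and -516 differ, so these are not the same function on this domain.
verdict: not equivalent; witness: a=4, b=-1


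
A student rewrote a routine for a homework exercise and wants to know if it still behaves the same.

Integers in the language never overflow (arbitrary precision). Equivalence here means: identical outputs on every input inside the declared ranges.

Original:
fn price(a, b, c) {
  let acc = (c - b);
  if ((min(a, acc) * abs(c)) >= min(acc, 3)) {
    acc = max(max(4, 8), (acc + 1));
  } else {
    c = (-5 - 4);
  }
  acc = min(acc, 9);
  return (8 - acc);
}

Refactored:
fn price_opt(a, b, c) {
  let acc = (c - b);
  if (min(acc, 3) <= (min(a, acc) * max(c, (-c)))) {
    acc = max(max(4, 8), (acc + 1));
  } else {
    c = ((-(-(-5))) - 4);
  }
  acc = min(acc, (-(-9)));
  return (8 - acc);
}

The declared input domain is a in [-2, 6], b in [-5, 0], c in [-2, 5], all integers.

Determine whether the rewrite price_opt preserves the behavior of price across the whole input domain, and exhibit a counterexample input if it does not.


Equivalent — the differences include comparison usage differs; min/max/abs usage differs, yet no declared input distinguishes the two.
Tracing a=0, b=-4, c=2: price: acc becomes 6; next ((min(a, acc) * abs(c)) >= min(acc, 3)) evaluates to false; next c becomes -9; next acc becomes 6; next final value 2 | price_opt: acc becomes 6; next (min(acc, 3) <= (min(a, acc) * max(c, (-c)))) evaluates to false; next c becomes -9; next acc becomes 6; next final value 2 — matching result 2.
An exhaustive pass over the 432 declared inputs shows identical outputs.
verdict: equivalent


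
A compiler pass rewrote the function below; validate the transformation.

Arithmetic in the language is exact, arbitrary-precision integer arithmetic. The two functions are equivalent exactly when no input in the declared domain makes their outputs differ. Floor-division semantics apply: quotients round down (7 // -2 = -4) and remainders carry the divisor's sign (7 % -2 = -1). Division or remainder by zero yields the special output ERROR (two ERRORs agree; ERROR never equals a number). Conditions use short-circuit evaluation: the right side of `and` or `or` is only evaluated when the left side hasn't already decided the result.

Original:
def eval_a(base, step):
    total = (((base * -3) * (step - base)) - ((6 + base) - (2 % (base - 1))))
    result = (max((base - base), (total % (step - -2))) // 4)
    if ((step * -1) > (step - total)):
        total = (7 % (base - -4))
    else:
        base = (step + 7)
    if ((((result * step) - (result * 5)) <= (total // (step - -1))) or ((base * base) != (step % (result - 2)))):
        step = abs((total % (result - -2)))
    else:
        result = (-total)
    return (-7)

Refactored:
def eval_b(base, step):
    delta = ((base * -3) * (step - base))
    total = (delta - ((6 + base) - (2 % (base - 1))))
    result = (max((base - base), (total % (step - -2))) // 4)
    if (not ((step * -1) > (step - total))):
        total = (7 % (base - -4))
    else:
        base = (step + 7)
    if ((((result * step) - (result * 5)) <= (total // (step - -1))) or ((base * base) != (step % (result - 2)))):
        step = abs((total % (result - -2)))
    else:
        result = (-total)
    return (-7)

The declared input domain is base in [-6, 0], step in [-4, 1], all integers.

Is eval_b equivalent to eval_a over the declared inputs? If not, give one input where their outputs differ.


There is a counterexample at base=-4, step=-4: ERROR on one side, -7 on the other.
eval_a: total = -5; result = 0; ((step * -1) > (step - total)) -> true; division by zero -> ERROR
eval_b: delta = 0; total = -5; result = 0; (not ((step * -1) > (step - total))) -> false; base = 3; ((((result * step) - (result * 5)) <= (total // (step - -1))) or ((base * base) != (step % (result - 2)))) -> true; step = 1; return -7
verdict: not equivalent; witness: base=-4, step=-4


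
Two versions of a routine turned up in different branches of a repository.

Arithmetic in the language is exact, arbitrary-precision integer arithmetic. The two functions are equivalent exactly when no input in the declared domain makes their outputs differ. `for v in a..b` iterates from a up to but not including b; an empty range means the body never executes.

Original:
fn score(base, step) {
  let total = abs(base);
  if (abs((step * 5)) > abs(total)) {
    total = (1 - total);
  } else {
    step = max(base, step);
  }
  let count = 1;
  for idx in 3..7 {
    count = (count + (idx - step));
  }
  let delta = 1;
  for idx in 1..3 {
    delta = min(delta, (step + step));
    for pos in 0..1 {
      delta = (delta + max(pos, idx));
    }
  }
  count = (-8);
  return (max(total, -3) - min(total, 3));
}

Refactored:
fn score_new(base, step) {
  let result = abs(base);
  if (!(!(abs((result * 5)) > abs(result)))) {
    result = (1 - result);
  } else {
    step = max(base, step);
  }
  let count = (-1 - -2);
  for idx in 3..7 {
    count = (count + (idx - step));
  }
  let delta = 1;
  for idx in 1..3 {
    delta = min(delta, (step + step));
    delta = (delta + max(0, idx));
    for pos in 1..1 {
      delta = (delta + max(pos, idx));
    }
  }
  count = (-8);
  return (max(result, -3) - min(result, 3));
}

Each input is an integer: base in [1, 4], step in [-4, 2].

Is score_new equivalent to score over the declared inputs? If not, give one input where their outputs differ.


Consider the input base=4, step=0.
score: total := 4 | (abs((step * 5)) > abs(total)): false | step := 4 | count := 1 | iter idx=3: | count := 0 | iter idx=4: | count := 0 | iter idx=5: | count := 1 | iter idx=6: | count := 3 | delta := 1 | iter idx=1: | delta := 1 | iter pos=0: | delta := 2 | iter idx=2: | delta := 2 | iter pos=0: | delta := 4 | count := -8 | result 1
score_new: result := 4 | (!(!(abs((result * 5)) > abs(result)))): true | result := -3 | count := 1 | iter idx=3: | count := 4 | iter idx=4: | count := 8 | iter idx=5: | count := 13 | iter idx=6: | count := 19 | delta := 1 | iter idx=1: | delta := 0 | delta := 1 | loop over pos: empty range | iter idx=2: | delta := 0 | delta := 2 | loop over pos: empty range | count := -8 | result 0
1 against 0: the behavior changed.
verdict: not equivalent; witness: base=4, step=0


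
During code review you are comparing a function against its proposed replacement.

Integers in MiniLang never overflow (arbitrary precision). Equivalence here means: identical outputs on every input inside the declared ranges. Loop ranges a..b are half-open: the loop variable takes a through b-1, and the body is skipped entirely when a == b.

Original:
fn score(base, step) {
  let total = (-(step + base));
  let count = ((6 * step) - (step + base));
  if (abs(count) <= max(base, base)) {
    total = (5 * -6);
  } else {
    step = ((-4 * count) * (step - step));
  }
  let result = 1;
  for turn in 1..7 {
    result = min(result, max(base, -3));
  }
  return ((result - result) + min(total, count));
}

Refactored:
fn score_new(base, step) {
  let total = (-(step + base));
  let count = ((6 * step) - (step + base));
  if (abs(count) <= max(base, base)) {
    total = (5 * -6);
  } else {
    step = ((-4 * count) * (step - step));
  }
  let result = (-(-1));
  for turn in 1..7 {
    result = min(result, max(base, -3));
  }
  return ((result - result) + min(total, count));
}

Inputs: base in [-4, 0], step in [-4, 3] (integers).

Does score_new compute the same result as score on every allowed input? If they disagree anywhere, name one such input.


The two versions differ — the changes include same computation, different form.
Tracing base=-3, step=-3: score: total becomes 6; next count becomes -12; next (abs(count) <= max(base, base)) evaluates to false; next step becomes 0; next result becomes 1; next at turn=1:; next result becomes -3; next at turn=2:; next result becomes -3; next at turn=3:; next result becomes -3; next at turn=4:; next result becomes -3; next at turn=5:; next result becomes -3; next at turn=6:; next result becomes -3; next final value -12 | score_new: total becomes 6; next count becomes -12; next (abs(count) <= max(base, base)) evaluates to false; next step becomes 0; next result becomes 1; next at turn=1:; next result becomes -3; next at turn=2:; next result becomes -3; next at turn=3:; next result becomes -3; next at turn=4:; next result becomes -3; next at turn=5:; next result becomes -3; next at turn=6:; next result becomes -3; next final value -12 — matching result -12.
Sweeping the whole domain (40 inputs) finds no disagreement.
verdict: equivalent


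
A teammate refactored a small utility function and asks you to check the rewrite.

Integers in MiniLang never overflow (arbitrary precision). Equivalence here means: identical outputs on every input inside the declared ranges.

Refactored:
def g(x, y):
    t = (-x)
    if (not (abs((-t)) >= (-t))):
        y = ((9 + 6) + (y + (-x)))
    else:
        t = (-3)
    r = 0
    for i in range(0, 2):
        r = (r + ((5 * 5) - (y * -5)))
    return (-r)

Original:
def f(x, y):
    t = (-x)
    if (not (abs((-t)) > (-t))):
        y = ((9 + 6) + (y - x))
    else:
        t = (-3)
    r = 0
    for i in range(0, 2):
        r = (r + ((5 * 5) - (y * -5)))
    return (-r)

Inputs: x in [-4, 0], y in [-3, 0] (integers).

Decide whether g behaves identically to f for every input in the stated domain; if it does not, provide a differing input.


x=0, y=-3 yields -170 from f but -20 from g.
verdict: not equivalent; witness: x=0, y=-3


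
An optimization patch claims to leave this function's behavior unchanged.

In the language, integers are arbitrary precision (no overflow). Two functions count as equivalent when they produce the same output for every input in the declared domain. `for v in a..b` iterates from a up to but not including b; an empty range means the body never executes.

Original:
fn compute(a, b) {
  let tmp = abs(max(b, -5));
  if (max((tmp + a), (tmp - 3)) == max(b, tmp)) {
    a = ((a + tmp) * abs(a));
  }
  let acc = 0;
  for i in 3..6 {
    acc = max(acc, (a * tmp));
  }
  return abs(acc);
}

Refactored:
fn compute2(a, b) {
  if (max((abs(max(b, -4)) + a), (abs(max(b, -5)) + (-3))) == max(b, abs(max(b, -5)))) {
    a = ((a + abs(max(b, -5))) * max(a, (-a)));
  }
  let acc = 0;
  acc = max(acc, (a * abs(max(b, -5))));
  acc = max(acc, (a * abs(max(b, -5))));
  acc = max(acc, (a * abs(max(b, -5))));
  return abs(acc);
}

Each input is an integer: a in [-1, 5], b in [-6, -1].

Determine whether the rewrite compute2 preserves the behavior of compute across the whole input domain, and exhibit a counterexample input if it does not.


At a=1, b=-6: compute gives 5, compute2 gives 30.
verdict: not equivalent; witness: a=1, b=-6


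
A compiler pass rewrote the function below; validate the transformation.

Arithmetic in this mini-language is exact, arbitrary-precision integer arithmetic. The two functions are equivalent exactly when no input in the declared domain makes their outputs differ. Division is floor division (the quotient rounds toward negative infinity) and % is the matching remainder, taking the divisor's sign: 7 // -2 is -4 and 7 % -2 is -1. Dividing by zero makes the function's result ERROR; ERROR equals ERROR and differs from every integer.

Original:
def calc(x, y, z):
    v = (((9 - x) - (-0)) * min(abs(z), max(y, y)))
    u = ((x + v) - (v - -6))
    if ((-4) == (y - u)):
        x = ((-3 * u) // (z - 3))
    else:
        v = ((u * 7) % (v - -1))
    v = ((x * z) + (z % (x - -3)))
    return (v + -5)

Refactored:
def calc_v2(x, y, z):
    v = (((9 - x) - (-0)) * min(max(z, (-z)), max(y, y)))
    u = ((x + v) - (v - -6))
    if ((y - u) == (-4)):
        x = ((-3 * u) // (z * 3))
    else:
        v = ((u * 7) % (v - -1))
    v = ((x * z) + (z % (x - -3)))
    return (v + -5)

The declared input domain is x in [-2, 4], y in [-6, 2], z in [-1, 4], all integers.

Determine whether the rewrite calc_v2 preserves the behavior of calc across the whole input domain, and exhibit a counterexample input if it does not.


Not equivalent: x=4, y=-6, z=0 separates them (-5 vs ERROR).
calc: v=-30, then u=-2, then ((-4) == (y - u)) is true, then x=-2, then v=0, then returns -5
calc_v2: v=-30, then u=-2, then ((y - u) == (-4)) is true, then a zero divisor aborts: ERROR
verdict: not equivalent; witness: x=4, y=-6, z=0


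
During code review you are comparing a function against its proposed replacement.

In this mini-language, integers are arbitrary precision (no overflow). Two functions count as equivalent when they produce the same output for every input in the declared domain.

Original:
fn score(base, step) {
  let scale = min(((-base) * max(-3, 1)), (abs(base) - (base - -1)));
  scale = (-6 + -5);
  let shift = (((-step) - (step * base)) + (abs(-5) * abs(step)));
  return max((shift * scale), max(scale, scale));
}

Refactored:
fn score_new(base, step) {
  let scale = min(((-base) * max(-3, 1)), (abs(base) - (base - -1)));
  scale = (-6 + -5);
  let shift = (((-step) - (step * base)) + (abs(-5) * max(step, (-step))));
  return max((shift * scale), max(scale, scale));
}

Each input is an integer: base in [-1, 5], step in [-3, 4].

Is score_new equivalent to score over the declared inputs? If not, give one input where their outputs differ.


This is a faithful refactor — min/max/abs usage differs, but the computed results match everywhere.
One worked example (base=0, step=-2) — score: scale := -1 | scale := -11 | shift := 12 | result -11; score_new: scale := -1 | scale := -11 | shift := 12 | result -11; agreement on -11.
Every one of the 56 inputs gives matching results.
verdict: equivalent


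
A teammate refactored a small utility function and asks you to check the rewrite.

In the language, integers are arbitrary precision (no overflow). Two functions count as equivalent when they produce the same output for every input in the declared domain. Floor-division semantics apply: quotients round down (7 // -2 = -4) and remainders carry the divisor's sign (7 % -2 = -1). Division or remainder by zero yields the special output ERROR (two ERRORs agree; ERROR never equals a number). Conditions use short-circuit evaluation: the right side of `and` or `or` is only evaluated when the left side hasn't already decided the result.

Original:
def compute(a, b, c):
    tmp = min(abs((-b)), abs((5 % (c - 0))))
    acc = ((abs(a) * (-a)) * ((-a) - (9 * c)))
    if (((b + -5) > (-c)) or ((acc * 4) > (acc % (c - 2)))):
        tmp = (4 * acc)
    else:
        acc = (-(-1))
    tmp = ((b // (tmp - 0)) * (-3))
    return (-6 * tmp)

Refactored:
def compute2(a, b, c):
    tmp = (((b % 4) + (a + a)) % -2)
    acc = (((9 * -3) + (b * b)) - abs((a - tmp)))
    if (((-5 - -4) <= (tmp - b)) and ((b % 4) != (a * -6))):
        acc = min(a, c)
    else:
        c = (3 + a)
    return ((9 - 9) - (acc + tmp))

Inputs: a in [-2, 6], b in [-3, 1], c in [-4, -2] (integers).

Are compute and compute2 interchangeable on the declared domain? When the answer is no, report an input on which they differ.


Evaluate both at a=-2, b=-3, c=-4.
compute: tmp becomes 3; next acc becomes 152; next (((b + -5) > (-c)) or ((acc * 4) > (acc % (c - 2)))) evaluates to true; next tmp becomes 608; next tmp becomes 3; next final value -18
compute2: tmp becomes -1; next acc becomes -19; next (((-5 - -4) <= (tmp - b)) and ((b % 4) != (a * -6))) evaluates to true; next acc becomes -4; next final value 5
-18 against 5: the behavior changed.
verdict: not equivalent; witness: a=-2, b=-3, c=-4


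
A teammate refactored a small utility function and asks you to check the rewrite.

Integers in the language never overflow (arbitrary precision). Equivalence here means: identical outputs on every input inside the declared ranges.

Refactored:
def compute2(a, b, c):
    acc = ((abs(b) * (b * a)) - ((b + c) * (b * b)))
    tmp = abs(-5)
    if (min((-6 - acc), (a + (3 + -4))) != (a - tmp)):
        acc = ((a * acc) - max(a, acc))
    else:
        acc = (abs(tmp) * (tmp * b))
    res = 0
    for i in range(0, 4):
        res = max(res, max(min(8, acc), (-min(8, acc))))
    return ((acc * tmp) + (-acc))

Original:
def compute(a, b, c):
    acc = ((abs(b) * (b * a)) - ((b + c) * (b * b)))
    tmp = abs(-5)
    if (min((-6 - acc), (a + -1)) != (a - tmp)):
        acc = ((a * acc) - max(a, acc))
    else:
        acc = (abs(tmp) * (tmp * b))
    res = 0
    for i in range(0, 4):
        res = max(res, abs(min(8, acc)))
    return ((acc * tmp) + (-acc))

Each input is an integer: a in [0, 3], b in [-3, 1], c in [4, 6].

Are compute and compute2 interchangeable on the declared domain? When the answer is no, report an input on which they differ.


This is a faithful refactor — min/max/abs usage differs, and constant usage differs, and arithmetic usage differs, but the computed results match everywhere.
As a probe, take a=0, b=-1, c=5: compute runs acc = -4; tmp = 5; (min((-6 - acc), (a + -1)) != (a - tmp)) -> true; acc = 0; res = 0; [i=0]; res = 0; [i=1]; res = 0; [i=2]; res = 0; [i=3]; res = 0; return 0; compute2 runs acc = -4; tmp = 5; (min((-6 - acc), (a + (3 + -4))) != (a - tmp)) -> true; acc = 0; res = 0; [i=0]; res = 0; [i=1]; res = 0; [i=2]; res = 0; [i=3]; res = 0; return 0; both end at 0.
Across all 60 domain points the two functions coincide.
verdict: equivalent


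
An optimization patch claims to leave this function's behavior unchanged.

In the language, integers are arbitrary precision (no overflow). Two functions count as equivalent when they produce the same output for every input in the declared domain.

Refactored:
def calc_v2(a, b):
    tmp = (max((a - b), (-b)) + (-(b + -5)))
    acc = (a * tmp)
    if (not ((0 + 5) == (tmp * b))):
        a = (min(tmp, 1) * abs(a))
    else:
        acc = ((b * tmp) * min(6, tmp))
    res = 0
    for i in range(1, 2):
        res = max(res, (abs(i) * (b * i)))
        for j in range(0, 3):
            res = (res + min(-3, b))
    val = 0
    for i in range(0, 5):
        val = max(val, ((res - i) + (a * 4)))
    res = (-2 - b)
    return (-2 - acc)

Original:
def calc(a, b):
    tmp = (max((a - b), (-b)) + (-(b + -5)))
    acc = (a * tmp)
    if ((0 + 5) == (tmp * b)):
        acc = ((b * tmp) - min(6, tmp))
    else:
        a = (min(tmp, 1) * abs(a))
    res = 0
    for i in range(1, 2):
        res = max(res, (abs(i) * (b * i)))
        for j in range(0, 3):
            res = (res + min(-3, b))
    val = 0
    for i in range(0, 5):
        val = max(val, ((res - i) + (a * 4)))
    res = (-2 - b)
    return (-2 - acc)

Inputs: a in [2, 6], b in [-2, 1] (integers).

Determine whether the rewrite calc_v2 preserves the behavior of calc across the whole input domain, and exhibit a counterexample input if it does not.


Run the pair on a=2, b=1.
calc: tmp becomes 5; next acc becomes 10; next ((0 + 5) == (tmp * b)) evaluates to true; next acc becomes 0; next res becomes 0; next at i=1:; next res becomes 1; next at j=0:; next res becomes -2; next at j=1:; next res becomes -5; next at j=2:; next res becomes -8; next val becomes 0; next at i=0:; next val becomes 0; next at i=1:; next val becomes 0; next at i=2:; next val becomes 0; next at i=3:; next val becomes 0; next at i=4:; next val becomes 0; next res becomes -3; next final value -2
calc_v2: tmp becomes 5; next acc becomes 10; next (not ((0 + 5) == (tmp * b))) evaluates to false; next acc becomes 25; next res becomes 0; next at i=1:; next res becomes 1; next at j=0:; next res becomes -2; next at j=1:; next res becomes -5; next at j=2:; next res becomes -8; next val becomes 0; next at i=0:; next val becomes 0; next at i=1:; next val becomes 0; next at i=2:; next val becomes 0; next at i=3:; next val becomes 0; next at i=4:; next val becomes 0; next res becomes -3; next final value -27
-2 against -27: the behavior changed.
verdict: not equivalent; witness: a=2, b=1


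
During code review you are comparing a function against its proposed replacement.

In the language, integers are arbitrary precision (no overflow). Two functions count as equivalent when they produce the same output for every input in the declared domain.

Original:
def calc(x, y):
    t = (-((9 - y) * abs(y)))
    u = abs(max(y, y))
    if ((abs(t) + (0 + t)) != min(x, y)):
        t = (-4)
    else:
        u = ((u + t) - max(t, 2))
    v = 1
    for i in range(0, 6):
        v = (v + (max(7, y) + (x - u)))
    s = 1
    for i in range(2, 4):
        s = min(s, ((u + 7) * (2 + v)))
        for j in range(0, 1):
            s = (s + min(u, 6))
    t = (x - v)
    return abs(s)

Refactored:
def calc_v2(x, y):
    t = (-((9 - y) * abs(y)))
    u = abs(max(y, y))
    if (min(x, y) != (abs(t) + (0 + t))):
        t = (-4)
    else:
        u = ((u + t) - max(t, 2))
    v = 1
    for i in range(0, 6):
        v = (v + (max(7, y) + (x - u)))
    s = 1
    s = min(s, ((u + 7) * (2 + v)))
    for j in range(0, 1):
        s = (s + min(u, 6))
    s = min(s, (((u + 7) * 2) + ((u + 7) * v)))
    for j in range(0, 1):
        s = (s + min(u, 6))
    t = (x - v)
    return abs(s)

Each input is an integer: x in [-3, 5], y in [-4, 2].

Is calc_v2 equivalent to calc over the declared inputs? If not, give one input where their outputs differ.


Side by side, the visible changes include: min/max/abs usage differs, plus statement counts differ, plus arithmetic usage differs, plus loop structure differs, plus constant usage differs.
Tracing x=3, y=-3: calc: t := -36 | u := 3 | ((abs(t) + (0 + t)) != min(x, y)): true | t := -4 | v := 1 | iter i=0: | v := 8 | iter i=1: | v := 15 | iter i=2: | v := 22 | iter i=3: | v := 29 | iter i=4: | v := 36 | iter i=5: | v := 43 | s := 1 | iter i=2: | s := 1 | iter j=0: | s := 4 | iter i=3: | s := 4 | iter j=0: | s := 7 | t := -40 | result 7 | calc_v2: t := -36 | u := 3 | (min(x, y) != (abs(t) + (0 + t))): true | t := -4 | v := 1 | iter i=0: | v := 8 | iter i=1: | v := 15 | iter i=2: | v := 22 | iter i=3: | v := 29 | iter i=4: | v := 36 | iter i=5: | v := 43 | s := 1 | s := 1 | iter j=0: | s := 4 | s := 4 | iter j=0: | s := 7 | t := -40 | result 7 — matching result 7.
Every one of the 63 inputs gives matching results.
verdict: equivalent


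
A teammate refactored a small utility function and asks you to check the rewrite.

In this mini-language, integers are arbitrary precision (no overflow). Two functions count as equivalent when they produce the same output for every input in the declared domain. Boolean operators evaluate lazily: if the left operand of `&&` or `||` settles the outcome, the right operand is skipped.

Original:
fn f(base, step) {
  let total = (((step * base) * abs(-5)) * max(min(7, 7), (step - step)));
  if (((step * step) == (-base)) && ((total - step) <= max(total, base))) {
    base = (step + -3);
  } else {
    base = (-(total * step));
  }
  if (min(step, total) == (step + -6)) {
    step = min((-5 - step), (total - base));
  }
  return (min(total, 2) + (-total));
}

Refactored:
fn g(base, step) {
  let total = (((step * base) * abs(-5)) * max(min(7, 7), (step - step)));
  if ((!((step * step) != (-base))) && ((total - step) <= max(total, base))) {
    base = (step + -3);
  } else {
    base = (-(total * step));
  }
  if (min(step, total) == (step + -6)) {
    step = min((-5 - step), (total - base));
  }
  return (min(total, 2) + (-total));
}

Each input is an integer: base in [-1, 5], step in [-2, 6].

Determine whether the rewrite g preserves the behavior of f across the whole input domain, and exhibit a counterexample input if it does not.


Although boolean connective usage differs; comparison usage differs, 63/63 inputs agree.
verdict: equivalent


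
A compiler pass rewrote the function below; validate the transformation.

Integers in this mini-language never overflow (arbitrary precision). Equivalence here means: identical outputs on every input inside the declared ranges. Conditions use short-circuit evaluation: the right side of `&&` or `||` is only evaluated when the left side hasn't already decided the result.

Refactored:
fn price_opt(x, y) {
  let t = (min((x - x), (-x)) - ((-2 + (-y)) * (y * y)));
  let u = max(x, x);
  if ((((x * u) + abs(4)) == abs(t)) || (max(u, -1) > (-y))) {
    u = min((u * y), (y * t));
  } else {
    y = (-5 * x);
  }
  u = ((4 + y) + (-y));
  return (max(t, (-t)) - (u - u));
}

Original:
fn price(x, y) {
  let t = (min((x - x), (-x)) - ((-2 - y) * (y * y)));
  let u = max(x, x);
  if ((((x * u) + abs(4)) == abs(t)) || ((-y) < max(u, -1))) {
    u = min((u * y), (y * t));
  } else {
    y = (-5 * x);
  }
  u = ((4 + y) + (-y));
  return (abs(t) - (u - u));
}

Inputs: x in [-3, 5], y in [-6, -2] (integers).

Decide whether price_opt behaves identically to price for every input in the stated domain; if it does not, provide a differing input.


This is a faithful refactor — min/max/abs usage differs; also comparison usage differs; also arithmetic usage differs, but the computed results match everywhere.
Spot check at x=3, y=-5 — price: t=-78, then u=3, then ((((x * u) + abs(4)) == abs(t)) || ((-y) < max(u, -1))) is false, then y=-15, then u=4, then returns 78. price_opt: t=-78, then u=3, then ((((x * u) + abs(4)) == abs(t)) || (max(u, -1) > (-y))) is false, then y=-15, then u=4, then returns 78. Both give 78.
Across all 45 domain points the two functions coincide.
verdict: equivalent


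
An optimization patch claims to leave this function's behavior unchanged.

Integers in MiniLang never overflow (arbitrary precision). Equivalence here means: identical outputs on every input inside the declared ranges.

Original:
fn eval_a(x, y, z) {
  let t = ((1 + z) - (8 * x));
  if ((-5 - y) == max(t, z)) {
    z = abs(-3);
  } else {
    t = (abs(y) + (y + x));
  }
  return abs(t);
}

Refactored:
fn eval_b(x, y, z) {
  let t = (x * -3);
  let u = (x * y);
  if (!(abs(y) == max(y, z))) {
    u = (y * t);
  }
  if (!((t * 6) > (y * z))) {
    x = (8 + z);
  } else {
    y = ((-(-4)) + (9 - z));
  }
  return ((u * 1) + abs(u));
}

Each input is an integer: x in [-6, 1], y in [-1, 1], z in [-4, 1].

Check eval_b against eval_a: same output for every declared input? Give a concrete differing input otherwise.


Consider the input x=-6, y=-1, z=-4.
eval_a: t := 45 | ((-5 - y) == max(t, z)): false | t := -6 | result 6
eval_b: t := 18 | u := 6 | (!(abs(y) == max(y, z))): true | u := -18 | (!((t * 6) > (y * z))): false | y := 17 | result 0
6 vs 0 — the two versions disagree here.
verdict: not equivalent; witness: x=-6, y=-1, z=-4


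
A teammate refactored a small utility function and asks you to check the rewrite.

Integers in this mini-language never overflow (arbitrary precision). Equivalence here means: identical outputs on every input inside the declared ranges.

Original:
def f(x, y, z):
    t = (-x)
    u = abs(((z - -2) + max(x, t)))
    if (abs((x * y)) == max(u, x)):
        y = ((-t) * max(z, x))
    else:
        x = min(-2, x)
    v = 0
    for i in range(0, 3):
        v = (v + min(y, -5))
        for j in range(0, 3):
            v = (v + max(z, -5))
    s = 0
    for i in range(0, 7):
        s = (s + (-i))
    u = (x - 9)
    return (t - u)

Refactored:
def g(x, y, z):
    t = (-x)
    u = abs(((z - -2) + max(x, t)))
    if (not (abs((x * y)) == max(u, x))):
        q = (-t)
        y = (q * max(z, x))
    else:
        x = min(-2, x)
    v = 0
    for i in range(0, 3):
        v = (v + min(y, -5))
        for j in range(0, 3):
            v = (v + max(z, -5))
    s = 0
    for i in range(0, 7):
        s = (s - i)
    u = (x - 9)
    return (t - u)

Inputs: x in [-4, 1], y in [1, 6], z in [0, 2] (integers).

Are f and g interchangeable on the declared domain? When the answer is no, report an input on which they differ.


x=-1, y=1, z=0 yields 12 from f but 11 from g.
verdict: not equivalent; witness: x=-1, y=1, z=0


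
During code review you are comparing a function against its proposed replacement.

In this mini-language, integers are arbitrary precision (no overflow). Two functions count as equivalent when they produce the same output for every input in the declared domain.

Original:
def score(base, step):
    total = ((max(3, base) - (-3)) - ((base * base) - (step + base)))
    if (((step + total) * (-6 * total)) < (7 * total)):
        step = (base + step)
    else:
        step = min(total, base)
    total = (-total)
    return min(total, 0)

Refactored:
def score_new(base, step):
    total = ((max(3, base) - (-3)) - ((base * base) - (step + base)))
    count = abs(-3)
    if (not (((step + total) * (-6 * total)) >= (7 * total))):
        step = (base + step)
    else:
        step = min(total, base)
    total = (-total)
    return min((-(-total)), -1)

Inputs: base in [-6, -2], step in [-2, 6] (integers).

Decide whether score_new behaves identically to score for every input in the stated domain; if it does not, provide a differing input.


base=-6, step=-2 yields 0 from score but -1 from score_new.
verdict: not equivalent; witness: base=-6, step=-2


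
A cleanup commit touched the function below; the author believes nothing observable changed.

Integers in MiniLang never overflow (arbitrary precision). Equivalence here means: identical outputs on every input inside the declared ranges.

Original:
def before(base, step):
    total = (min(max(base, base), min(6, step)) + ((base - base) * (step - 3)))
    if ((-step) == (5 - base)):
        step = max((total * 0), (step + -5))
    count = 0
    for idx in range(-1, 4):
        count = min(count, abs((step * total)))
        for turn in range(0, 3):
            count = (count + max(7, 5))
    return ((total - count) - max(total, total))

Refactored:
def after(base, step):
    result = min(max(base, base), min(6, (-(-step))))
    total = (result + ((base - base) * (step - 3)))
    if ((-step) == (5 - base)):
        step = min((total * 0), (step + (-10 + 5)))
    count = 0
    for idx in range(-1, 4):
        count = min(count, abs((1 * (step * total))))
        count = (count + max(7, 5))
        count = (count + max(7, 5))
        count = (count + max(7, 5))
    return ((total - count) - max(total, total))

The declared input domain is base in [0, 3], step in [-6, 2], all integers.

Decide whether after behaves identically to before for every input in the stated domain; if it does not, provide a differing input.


There is a counterexample at base=0, step=-5: -21 on one side, -71 on the other.
before: total := -5 | ((-step) == (5 - base)): true | step := 0 | count := 0 | iter idx=-1: | count := 0 | iter turn=0: | count := 7 | iter turn=1: | count := 14 | iter turn=2: | count := 21 | iter idx=0: | count := 0 | iter turn=0: | count := 7 | iter turn=1: | count := 14 | iter turn=2: | count := 21 | iter idx=1: | count := 0 | iter turn=0: | count := 7 | iter turn=1: | count := 14 | iter turn=2: | count := 21 | iter idx=2: | count := 0 | iter turn=0: | count := 7 | iter turn=1: | count := 14 | iter turn=2: | count := 21 | iter idx=3: | count := 0 | iter turn=0: | count := 7 | iter turn=1: | count := 14 | iter turn=2: | count := 21 | result -21
after: result := -5 | total := -5 | ((-step) == (5 - base)): true | step := -10 | count := 0 | iter idx=-1: | count := 0 | count := 7 | count := 14 | count := 21 | iter idx=0: | count := 21 | count := 28 | count := 35 | count := 42 | iter idx=1: | count := 42 | count := 49 | count := 56 | count := 63 | iter idx=2: | count := 50 | count := 57 | count := 64 | count := 71 | iter idx=3: | count := 50 | count := 57 | count := 64 | count := 71 | result -71
verdict: not equivalent; witness: base=0, step=-5


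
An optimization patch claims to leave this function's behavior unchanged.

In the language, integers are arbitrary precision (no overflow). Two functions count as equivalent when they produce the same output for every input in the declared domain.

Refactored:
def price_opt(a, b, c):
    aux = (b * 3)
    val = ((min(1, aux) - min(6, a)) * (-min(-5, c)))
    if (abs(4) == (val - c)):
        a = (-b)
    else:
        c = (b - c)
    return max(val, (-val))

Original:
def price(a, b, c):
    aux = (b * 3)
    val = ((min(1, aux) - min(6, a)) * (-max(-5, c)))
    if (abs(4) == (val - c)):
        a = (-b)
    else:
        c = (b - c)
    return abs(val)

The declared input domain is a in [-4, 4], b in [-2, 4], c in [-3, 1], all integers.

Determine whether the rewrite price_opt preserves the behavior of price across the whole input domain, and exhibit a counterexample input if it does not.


At a=-4, b=-2, c=-3: price gives 6, price_opt gives 10.
verdict: not equivalent; witness: a=-4, b=-2, c=-3


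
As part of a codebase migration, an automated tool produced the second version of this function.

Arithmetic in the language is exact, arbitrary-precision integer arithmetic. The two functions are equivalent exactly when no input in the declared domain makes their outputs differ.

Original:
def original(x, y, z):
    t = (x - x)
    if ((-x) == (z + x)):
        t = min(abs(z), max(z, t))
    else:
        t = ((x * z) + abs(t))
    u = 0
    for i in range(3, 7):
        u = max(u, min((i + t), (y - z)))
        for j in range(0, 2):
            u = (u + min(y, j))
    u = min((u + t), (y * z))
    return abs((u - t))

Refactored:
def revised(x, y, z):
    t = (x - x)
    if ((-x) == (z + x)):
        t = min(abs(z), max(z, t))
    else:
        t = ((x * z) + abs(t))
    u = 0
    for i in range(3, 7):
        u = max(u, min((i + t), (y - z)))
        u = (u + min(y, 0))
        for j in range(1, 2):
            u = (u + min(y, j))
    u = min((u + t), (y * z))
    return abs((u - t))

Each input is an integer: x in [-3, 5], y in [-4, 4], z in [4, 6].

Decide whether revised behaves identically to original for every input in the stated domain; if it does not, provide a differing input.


Equivalent — the differences include loop structure differs, and min/max/abs usage differs, and statement counts differ, and constant usage differs, and arithmetic usage differs, yet no declared input distinguishes the two.
One worked example (x=3, y=3, z=6) — original: t becomes 0; next ((-x) == (z + x)) evaluates to false; next t becomes 18; next u becomes 0; next at i=3:; next u becomes 0; next at j=0:; next u becomes 0; next at j=1:; next u becomes 1; next at i=4:; next u becomes 1; next at j=0:; next u becomes 1; next at j=1:; next u becomes 2; next at i=5:; next u becomes 2; next at j=0:; next u becomes 2; next at j=1:; next u becomes 3; next at i=6:; next u becomes 3; next at j=0:; next u becomes 3; next at j=1:; next u becomes 4; next u becomes 18; next final value 0; revised: t becomes 0; next ((-x) == (z + x)) evaluates to false; next t becomes 18; next u becomes 0; next at i=3:; next u becomes 0; next u becomes 0; next at j=1:; next u becomes 1; next at i=4:; next u becomes 1; next u becomes 1; next at j=1:; next u becomes 2; next at i=5:; next u becomes 2; next u becomes 2; next at j=1:; next u becomes 3; next at i=6:; next u becomes 3; next u becomes 3; next at j=1:; next u becomes 4; next u becomes 18; next final value 0; agreement on 0.
Every one of the 243 inputs gives matching results.
verdict: equivalent
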